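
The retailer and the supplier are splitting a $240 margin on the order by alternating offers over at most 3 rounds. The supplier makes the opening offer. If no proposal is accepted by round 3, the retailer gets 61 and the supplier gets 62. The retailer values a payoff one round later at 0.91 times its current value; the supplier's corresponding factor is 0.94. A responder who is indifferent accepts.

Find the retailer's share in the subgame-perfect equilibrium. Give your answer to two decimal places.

Work backward from the last round.
Round 3 (the supplier proposes): the retailer gets 61 if talks fail, so the supplier offers 61 and keeps 179.
Round 2 (the retailer proposes): the supplier can get 179 next round, worth 0.94 × 179 = 168.26 now, so the retailer offers 168.26, keeping 71.74.
Round 1 (the supplier proposes): the retailer can get 71.74 next round, worth 0.91 × 71.74 = 65.2834 now. The supplier offers 65.2834 and keeps 240 − 65.2834 = 174.7166.

65.28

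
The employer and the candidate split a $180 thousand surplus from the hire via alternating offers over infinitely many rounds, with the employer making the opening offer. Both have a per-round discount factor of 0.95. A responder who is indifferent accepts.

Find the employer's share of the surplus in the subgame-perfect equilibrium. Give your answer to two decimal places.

When the employer proposes, the candidate accepts any offer worth at least 0.95 times what the candidate would get by proposing next round; and vice versa.
This gives x = 180 − 0.95y and y = 180 − 0.95x, where x and y are each side's share when it proposes.
Hence (1 − 0.95·0.95)x = 180(1 − 0.95), i.e. 0.0975·x = 9.
x ≈ 92.3077; the candidate's share is 180 − x ≈ 87.6923.

92.31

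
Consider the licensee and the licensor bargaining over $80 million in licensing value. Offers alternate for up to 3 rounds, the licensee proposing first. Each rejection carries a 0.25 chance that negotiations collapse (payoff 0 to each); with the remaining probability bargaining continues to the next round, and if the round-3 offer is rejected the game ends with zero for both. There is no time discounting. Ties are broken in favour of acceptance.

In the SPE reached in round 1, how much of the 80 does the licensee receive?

65

Round 3 (the licensee proposes): rejection yields 0 for the licensor; the licensee offers 0 and keeps 80.
Round 2 (the licensor proposes): rejecting gives the licensee an expected 0.75 × 80 = 60; the licensor offers that and keeps 20.
Round 1 (the licensee proposes): rejecting gives the licensor an expected 0.75 × 20 = 15, so the licensee offers 15, keeping 65.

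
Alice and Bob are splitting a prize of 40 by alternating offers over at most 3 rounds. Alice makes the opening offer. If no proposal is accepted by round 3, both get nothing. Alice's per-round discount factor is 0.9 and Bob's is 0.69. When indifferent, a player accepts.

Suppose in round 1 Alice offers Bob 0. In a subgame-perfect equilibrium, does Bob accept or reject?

Round 3 (Alice proposes): Bob will accept anything ≥ 0, so Alice offers 0 and keeps 40.
Round 2 (Bob proposes): Alice can get 40 next round, worth 0.9 × 40 = 36 now. Bob offers 36 and keeps 40 − 36 = 4.
So by rejecting in round 1, Bob gets 4 next round, worth 0.69 × 4 = 2.76 now.
Offer 0 < 2.76, so Bob rejects.

Reject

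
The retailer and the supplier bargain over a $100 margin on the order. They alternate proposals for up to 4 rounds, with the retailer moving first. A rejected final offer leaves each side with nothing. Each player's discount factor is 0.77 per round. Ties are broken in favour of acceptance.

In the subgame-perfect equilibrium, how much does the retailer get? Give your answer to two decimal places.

Round 4 (the supplier proposes): the retailer will accept anything ≥ 0, so the supplier offers 0 and keeps 100.
Round 3 (the retailer proposes): the supplier can get 100 next round, worth 0.77 × 100 = 77 now. The retailer offers 77 and keeps 100 − 77 = 23.
Round 2 (the supplier proposes): the retailer can get 23 next round, worth 0.77 × 23 = 17.71 now, so the supplier offers 17.71, keeping 82.29.
Round 1 (the retailer proposes): the supplier can get 82.29 next round, worth 0.77 × 82.29 = 63.3633 now; the retailer offers that and keeps 36.6367.

36.64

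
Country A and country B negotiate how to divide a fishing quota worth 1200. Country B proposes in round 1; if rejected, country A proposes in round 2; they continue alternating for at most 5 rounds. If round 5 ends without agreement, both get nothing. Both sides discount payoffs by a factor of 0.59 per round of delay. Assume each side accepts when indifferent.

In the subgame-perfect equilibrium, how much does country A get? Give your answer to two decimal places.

Round 5 (country B proposes): rejection yields 0 for country A; country B offers 0 and keeps 1200.
Round 4 (country A proposes): country B can get 1200 next round, worth 0.59 × 1200 = 708 now, so country A offers 708, keeping 492.
Round 3 (country B proposes): country A can get 492 next round, worth 0.59 × 492 = 290.28 now. Country B offers 290.28 and keeps 1200 − 290.28 = 909.72.
Round 2 (country A proposes): country B can get 909.72 next round, worth 0.59 × 909.72 = 536.7348 now; country A offers that and keeps 663.2652.
Round 1 (country B proposes): country A can get 663.2652 next round, worth 0.59 × 663.2652 = 391.326468 now, so country B offers 391.326468, keeping 808.673532.

391.33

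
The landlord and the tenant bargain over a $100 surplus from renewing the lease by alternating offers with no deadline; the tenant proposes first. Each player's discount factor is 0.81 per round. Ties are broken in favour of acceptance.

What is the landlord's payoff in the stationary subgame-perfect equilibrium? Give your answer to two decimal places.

Let x be the tenant's share when the tenant proposes and y be the landlord's share when the landlord proposes.
The landlord accepts iff offered ≥ 0.81·y, so x = 100 − 0.81y. Symmetrically y = 100 − 0.81x.
Substituting: x = 100 − 0.81(100 − 0.81x), giving x(1 − 0.81·0.81) = 100(1 − 0.81).
So x = 100 × 0.19 / 0.3439 ≈ 55.2486, and the landlord receives 100 − x ≈ 44.7514.

44.75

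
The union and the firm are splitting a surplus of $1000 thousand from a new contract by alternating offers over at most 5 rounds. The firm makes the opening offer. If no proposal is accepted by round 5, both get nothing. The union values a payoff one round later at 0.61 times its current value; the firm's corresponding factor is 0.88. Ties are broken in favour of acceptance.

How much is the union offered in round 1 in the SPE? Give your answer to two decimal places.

Round 5 (the firm proposes): the union will accept anything ≥ 0, so the firm offers 0 and keeps 1000.
Round 4 (the union proposes): the firm can get 1000 next round, worth 0.88 × 1000 = 880 now; the union offers that and keeps 120.
Round 3 (the firm proposes): the union can get 120 next round, worth 0.61 × 120 = 73.2 now. The firm offers 73.2 and keeps 1000 − 73.2 = 926.8.
Round 2 (the union proposes): the firm can get 926.8 next round, worth 0.88 × 926.8 = 815.584 now, so the union offers 815.584, keeping 184.416.
Round 1 (the firm proposes): the union can get 184.416 next round, worth 0.61 × 184.416 = 112.49376 now; the firm offers that and keeps 887.50624.

112.49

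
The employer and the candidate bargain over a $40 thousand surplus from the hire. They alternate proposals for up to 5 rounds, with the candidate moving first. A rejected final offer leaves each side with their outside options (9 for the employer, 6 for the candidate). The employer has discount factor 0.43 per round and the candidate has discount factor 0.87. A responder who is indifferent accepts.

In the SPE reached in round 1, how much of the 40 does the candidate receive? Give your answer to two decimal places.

35.67

Round 5 (the candidate proposes): the employer gets 9 if talks fail, so the candidate offers 9 and keeps 31.
Round 4 (the employer proposes): the candidate can get 31 next round, worth 0.87 × 31 = 26.97 now. The employer offers 26.97 and keeps 40 − 26.97 = 13.03.
Round 3 (the candidate proposes): the employer can get 13.03 next round, worth 0.43 × 13.03 = 5.6029 now; the candidate offers that and keeps 34.3971.
Round 2 (the employer proposes): the candidate can get 34.3971 next round, worth 0.87 × 34.3971 = 29.925477 now. The employer offers 29.925477 and keeps 40 − 29.925477 = 10.074523.
Round 1 (the candidate proposes): the employer can get 10.074523 next round, worth 0.43 × 10.074523 = 4.33204489 now. The candidate offers 4.33204489 and keeps 40 − 4.33204489 = 35.66795511.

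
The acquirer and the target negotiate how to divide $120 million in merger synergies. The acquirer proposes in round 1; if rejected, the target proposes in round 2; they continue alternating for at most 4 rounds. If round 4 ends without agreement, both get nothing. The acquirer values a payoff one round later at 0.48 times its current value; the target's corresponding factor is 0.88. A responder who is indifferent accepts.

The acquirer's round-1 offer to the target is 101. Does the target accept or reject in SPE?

Accept

Work out the target's continuation value if the offer is rejected.
Round 4 (the target proposes): the acquirer will accept anything ≥ 0, so the target offers 0 and keeps 120.
Round 3 (the acquirer proposes): the target can get 120 next round, worth 0.88 × 120 = 105.6 now; the acquirer offers that and keeps 14.4.
Round 2 (the target proposes): the acquirer can get 14.4 next round, worth 0.48 × 14.4 = 6.912 now; the target offers that and keeps 113.088.
So by rejecting in round 1, the target gets 113.088 next round, worth 0.88 × 113.088 = 99.51744 now.
Offer 101 ≥ 99.51744, so the target accepts.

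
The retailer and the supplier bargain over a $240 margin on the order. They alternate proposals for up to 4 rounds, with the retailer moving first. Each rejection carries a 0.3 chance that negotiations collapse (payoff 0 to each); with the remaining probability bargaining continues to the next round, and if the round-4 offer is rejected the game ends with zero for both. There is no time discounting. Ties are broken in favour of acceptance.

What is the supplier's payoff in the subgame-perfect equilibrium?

Round 4 (the supplier proposes): the retailer will accept anything ≥ 0, so the supplier offers 0 and keeps 240.
Round 3 (the retailer proposes): rejecting gives the supplier an expected 0.7 × 240 = 168. The retailer offers 168 and keeps 240 − 168 = 72.
Round 2 (the supplier proposes): rejecting gives the retailer an expected 0.7 × 72 = 50.4, so the supplier offers 50.4, keeping 189.6.
Round 1 (the retailer proposes): rejecting gives the supplier an expected 0.7 × 189.6 = 132.72. The retailer offers 132.72 and keeps 240 − 132.72 = 107.28.

132.72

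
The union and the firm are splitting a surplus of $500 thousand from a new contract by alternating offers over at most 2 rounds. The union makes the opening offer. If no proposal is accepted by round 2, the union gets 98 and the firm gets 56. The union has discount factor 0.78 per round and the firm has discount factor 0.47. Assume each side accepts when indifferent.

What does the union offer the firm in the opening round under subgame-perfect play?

188.94

Solve by backward induction from round 2.
Round 2 (the firm proposes): the union gets 98 if talks fail, so the firm offers 98 and keeps 402.
Round 1 (the union proposes): the firm can get 402 next round, worth 0.47 × 402 = 188.94 now, so the union offers 188.94, keeping 311.06.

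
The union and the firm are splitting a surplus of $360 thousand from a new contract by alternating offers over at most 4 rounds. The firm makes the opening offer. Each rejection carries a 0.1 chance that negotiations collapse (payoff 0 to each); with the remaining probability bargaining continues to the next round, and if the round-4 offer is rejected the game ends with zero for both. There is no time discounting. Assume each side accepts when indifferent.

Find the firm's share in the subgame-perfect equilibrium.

65.16

By backward induction:
Round 4 (the union proposes): rejection yields 0 for the firm; the union offers 0 and keeps 360.
Round 3 (the firm proposes): rejecting gives the union an expected 0.9 × 360 = 324; the firm offers that and keeps 36.
Round 2 (the union proposes): rejecting gives the firm an expected 0.9 × 36 = 32.4, so the union offers 32.4, keeping 327.6.
Round 1 (the firm proposes): rejecting gives the union an expected 0.9 × 327.6 = 294.84, so the firm offers 294.84, keeping 65.16.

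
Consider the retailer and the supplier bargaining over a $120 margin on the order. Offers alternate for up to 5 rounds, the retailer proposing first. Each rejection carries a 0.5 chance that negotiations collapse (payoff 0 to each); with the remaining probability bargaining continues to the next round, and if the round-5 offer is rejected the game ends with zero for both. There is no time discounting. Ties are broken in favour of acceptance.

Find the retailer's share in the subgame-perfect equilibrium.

Round 5 (the retailer proposes): rejection yields 0 for the supplier; the retailer offers 0 and keeps 120.
Round 4 (the supplier proposes): rejecting gives the retailer an expected 0.5 × 120 = 60. The supplier offers 60 and keeps 120 − 60 = 60.
Round 3 (the retailer proposes): rejecting gives the supplier an expected 0.5 × 60 = 30, so the retailer offers 30, keeping 90.
Round 2 (the supplier proposes): rejecting gives the retailer an expected 0.5 × 90 = 45; the supplier offers that and keeps 75.
Round 1 (the retailer proposes): rejecting gives the supplier an expected 0.5 × 75 = 37.5. The retailer offers 37.5 and keeps 120 − 37.5 = 82.5.

82.5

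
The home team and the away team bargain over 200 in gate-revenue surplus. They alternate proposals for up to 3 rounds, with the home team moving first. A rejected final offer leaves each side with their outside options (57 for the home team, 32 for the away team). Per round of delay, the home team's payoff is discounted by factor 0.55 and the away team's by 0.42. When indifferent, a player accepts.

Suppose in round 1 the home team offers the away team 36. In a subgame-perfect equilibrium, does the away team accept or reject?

Work out the away team's continuation value if the offer is rejected.
Round 3 (the home team proposes): the away team gets 32 if talks fail, so the home team offers 32 and keeps 168.
Round 2 (the away team proposes): the home team can get 168 next round, worth 0.55 × 168 = 92.4 now; the away team offers that and keeps 107.6.
So by rejecting in round 1, the away team gets 107.6 next round, worth 0.42 × 107.6 = 45.192 now.
Offer 36 < 45.192, so the away team rejects.

Reject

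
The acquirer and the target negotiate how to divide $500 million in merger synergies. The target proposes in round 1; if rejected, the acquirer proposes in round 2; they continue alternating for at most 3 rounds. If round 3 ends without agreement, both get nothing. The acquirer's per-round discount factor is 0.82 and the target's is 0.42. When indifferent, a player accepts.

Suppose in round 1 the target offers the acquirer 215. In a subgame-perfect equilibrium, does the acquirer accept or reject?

Round 3 (the target proposes): the acquirer will accept anything ≥ 0, so the target offers 0 and keeps 500.
Round 2 (the acquirer proposes): the target can get 500 next round, worth 0.42 × 500 = 210 now; the acquirer offers that and keeps 290.
So by rejecting in round 1, the acquirer gets 290 next round, worth 0.82 × 290 = 237.8 now.
Offer 215 < 237.8, so the acquirer rejects.

Reject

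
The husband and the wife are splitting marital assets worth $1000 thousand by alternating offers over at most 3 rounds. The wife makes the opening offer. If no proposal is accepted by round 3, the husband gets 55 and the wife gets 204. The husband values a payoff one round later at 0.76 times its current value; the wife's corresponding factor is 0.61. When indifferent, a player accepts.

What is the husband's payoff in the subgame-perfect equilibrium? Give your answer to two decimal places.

Solve by backward induction from round 3.
Round 3 (the wife proposes): the husband gets 55 if talks fail, so the wife offers 55 and keeps 945.
Round 2 (the husband proposes): the wife can get 945 next round, worth 0.61 × 945 = 576.45 now. The husband offers 576.45 and keeps 1000 − 576.45 = 423.55.
Round 1 (the wife proposes): the husband can get 423.55 next round, worth 0.76 × 423.55 = 321.898 now, so the wife offers 321.898, keeping 678.102.

321.90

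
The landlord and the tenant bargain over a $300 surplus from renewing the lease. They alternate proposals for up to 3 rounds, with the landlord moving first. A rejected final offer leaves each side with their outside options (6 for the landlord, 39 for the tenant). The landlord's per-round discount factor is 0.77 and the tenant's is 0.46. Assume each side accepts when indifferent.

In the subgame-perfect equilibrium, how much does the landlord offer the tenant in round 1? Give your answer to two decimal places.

45.55

Round 3 (the landlord proposes): the tenant gets 39 if talks fail, so the landlord offers 39 and keeps 261.
Round 2 (the tenant proposes): the landlord can get 261 next round, worth 0.77 × 261 = 200.97 now. The tenant offers 200.97 and keeps 300 − 200.97 = 99.03.
Round 1 (the landlord proposes): the tenant can get 99.03 next round, worth 0.46 × 99.03 = 45.5538 now; the landlord offers that and keeps 254.4462.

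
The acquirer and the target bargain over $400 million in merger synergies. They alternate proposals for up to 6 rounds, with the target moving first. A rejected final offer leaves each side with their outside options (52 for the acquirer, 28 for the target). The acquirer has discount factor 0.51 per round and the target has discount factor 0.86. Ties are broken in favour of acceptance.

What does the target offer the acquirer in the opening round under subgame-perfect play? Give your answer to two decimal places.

Work backward from the last round.
Round 6 (the acquirer proposes): the target gets 28 if talks fail, so the acquirer offers 28 and keeps 372.
Round 5 (the target proposes): the acquirer can get 372 next round, worth 0.51 × 372 = 189.72 now, so the target offers 189.72, keeping 210.28.
Round 4 (the acquirer proposes): the target can get 210.28 next round, worth 0.86 × 210.28 = 180.8408 now, so the acquirer offers 180.8408, keeping 219.1592.
Round 3 (the target proposes): the acquirer can get 219.1592 next round, worth 0.51 × 219.1592 = 111.771192 now, so the target offers 111.771192, keeping 288.228808.
Round 2 (the acquirer proposes): the target can get 288.228808 next round, worth 0.86 × 288.228808 = 247.87677488 now. The acquirer offers 247.87677488 and keeps 400 − 247.87677488 = 152.12322512.
Round 1 (the target proposes): the acquirer can get 152.12322512 next round, worth 0.51 × 152.12322512 = 77.5828448112 now. The target offers 77.5828448112 and keeps 400 − 77.5828448112 = 322.4171551888.

77.58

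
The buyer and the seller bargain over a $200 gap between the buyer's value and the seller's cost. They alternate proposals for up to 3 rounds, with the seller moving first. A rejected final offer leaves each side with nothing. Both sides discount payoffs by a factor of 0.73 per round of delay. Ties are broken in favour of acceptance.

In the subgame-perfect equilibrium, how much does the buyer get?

39.42

Round 3 (the seller proposes): the buyer will accept anything ≥ 0, so the seller offers 0 and keeps 200.
Round 2 (the buyer proposes): the seller can get 200 next round, worth 0.73 × 200 = 146 now. The buyer offers 146 and keeps 200 − 146 = 54.
Round 1 (the seller proposes): the buyer can get 54 next round, worth 0.73 × 54 = 39.42 now; the seller offers that and keeps 160.58.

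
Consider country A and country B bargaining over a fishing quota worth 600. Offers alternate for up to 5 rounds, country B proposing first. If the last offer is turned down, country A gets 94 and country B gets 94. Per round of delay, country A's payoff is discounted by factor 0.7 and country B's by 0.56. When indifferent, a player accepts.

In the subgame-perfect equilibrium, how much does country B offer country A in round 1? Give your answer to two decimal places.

Round 5 (country B proposes): country A gets 94 if talks fail, so country B offers 94 and keeps 506.
Round 4 (country A proposes): country B can get 506 next round, worth 0.56 × 506 = 283.36 now; country A offers that and keeps 316.64.
Round 3 (country B proposes): country A can get 316.64 next round, worth 0.7 × 316.64 = 221.648 now, so country B offers 221.648, keeping 378.352.
Round 2 (country A proposes): country B can get 378.352 next round, worth 0.56 × 378.352 = 211.87712 now, so country A offers 211.87712, keeping 388.12288.
Round 1 (country B proposes): country A can get 388.12288 next round, worth 0.7 × 388.12288 = 271.686016 now, so country B offers 271.686016, keeping 328.313984.

271.69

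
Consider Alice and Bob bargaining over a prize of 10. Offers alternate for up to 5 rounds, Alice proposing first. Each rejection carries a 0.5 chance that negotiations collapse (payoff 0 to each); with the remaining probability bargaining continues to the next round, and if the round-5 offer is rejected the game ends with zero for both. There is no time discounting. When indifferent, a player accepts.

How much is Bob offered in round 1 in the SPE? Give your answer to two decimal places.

By backward induction:
Round 5 (Alice proposes): rejection yields 0 for Bob; Alice offers 0 and keeps 10.
Round 4 (Bob proposes): rejecting gives Alice an expected 0.5 × 10 = 5. Bob offers 5 and keeps 10 − 5 = 5.
Round 3 (Alice proposes): rejecting gives Bob an expected 0.5 × 5 = 2.5, so Alice offers 2.5, keeping 7.5.
Round 2 (Bob proposes): rejecting gives Alice an expected 0.5 × 7.5 = 3.75; Bob offers that and keeps 6.25.
Round 1 (Alice proposes): rejecting gives Bob an expected 0.5 × 6.25 = 3.125, so Alice offers 3.125, keeping 6.875.

3.13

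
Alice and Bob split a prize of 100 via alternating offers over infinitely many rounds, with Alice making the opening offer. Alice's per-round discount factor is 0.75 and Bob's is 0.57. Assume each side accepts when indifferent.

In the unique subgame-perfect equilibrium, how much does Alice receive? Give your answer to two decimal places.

When Alice proposes, Bob accepts any offer worth at least 0.57 times what Bob would get by proposing next round; and vice versa.
This gives x = 100 − 0.57y and y = 100 − 0.75x, where x and y are each side's share when it proposes.
Hence (1 − 0.57·0.75)x = 100(1 − 0.57), i.e. 0.5725·x = 43.
x ≈ 75.1092; Bob's share is 100 − x ≈ 24.8908.

75.11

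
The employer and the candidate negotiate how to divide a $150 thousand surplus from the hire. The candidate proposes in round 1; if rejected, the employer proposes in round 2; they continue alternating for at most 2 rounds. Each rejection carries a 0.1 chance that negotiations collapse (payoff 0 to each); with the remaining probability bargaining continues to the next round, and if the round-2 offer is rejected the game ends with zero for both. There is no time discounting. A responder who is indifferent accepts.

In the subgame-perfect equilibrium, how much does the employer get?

Round 2 (the employer proposes): rejection yields 0 for the candidate; the employer offers 0 and keeps 150.
Round 1 (the candidate proposes): rejecting gives the employer an expected 0.9 × 150 = 135; the candidate offers that and keeps 15.

135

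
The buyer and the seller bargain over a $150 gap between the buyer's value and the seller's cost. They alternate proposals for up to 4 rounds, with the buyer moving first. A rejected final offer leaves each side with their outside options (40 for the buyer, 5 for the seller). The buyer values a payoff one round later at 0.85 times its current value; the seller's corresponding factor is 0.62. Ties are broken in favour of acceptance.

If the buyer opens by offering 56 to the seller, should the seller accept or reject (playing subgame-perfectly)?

Accept

Round 4 (the seller proposes): the buyer gets 40 if talks fail, so the seller offers 40 and keeps 110.
Round 3 (the buyer proposes): the seller can get 110 next round, worth 0.62 × 110 = 68.2 now, so the buyer offers 68.2, keeping 81.8.
Round 2 (the seller proposes): the buyer can get 81.8 next round, worth 0.85 × 81.8 = 69.53 now, so the seller offers 69.53, keeping 80.47.
So by rejecting in round 1, the seller gets 80.47 next round, worth 0.62 × 80.47 = 49.8914 now.
Offer 56 ≥ 49.8914, so the seller accepts.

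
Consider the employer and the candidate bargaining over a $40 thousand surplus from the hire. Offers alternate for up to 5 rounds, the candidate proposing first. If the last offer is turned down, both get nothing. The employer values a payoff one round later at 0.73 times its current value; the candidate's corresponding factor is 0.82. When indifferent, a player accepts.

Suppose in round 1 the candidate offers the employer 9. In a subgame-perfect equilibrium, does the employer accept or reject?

Work out the employer's continuation value if the offer is rejected.
Round 5 (the candidate proposes): rejection yields 0 for the employer; the candidate offers 0 and keeps 40.
Round 4 (the employer proposes): the candidate can get 40 next round, worth 0.82 × 40 = 32.8 now. The employer offers 32.8 and keeps 40 − 32.8 = 7.2.
Round 3 (the candidate proposes): the employer can get 7.2 next round, worth 0.73 × 7.2 = 5.256 now. The candidate offers 5.256 and keeps 40 − 5.256 = 34.744.
Round 2 (the employer proposes): the candidate can get 34.744 next round, worth 0.82 × 34.744 = 28.49008 now; the employer offers that and keeps 11.50992.
So by rejecting in round 1, the employer gets 11.50992 next round, worth 0.73 × 11.50992 = 8.4022416 now.
Offer 9 ≥ 8.4022416, so the employer accepts.

Accept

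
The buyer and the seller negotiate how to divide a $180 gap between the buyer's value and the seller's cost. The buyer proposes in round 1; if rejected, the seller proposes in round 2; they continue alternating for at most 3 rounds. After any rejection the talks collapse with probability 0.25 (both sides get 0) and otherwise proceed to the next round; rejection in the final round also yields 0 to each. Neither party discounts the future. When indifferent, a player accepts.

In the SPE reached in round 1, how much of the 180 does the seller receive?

Round 3 (the buyer proposes): rejection yields 0 for the seller; the buyer offers 0 and keeps 180.
Round 2 (the seller proposes): rejecting gives the buyer an expected 0.75 × 180 = 135, so the seller offers 135, keeping 45.
Round 1 (the buyer proposes): rejecting gives the seller an expected 0.75 × 45 = 33.75; the buyer offers that and keeps 146.25.

33.75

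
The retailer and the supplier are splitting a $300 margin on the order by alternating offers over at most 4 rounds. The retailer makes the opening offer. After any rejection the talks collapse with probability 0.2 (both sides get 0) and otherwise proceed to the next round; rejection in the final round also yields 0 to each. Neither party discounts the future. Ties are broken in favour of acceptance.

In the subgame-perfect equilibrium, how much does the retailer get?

98.4

By backward induction:
Round 4 (the supplier proposes): rejection yields 0 for the retailer; the supplier offers 0 and keeps 300.
Round 3 (the retailer proposes): rejecting gives the supplier an expected 0.8 × 300 = 240. The retailer offers 240 and keeps 300 − 240 = 60.
Round 2 (the supplier proposes): rejecting gives the retailer an expected 0.8 × 60 = 48; the supplier offers that and keeps 252.
Round 1 (the retailer proposes): rejecting gives the supplier an expected 0.8 × 252 = 201.6; the retailer offers that and keeps 98.4.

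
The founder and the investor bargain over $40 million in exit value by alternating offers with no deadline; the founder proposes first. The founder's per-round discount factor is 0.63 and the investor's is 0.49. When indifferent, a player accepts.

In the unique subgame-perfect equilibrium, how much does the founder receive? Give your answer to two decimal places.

When the founder proposes, the investor accepts any offer worth at least 0.49 times what the investor would get by proposing next round; and vice versa.
This gives x = 40 − 0.49y and y = 40 − 0.63x, where x and y are each side's share when it proposes.
Hence (1 − 0.49·0.63)x = 40(1 − 0.49), i.e. 0.6913·x = 20.4.
x ≈ 29.5096; the investor's share is 40 − x ≈ 10.4904.

29.51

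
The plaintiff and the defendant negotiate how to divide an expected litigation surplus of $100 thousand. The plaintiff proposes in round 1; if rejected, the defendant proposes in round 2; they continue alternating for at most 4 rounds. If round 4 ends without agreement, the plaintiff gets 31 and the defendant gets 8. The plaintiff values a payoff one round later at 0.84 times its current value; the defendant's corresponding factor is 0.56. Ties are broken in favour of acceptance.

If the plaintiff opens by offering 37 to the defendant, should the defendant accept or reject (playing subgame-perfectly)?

Accept

Round 4 (the defendant proposes): the plaintiff gets 31 if talks fail, so the defendant offers 31 and keeps 69.
Round 3 (the plaintiff proposes): the defendant can get 69 next round, worth 0.56 × 69 = 38.64 now; the plaintiff offers that and keeps 61.36.
Round 2 (the defendant proposes): the plaintiff can get 61.36 next round, worth 0.84 × 61.36 = 51.5424 now, so the defendant offers 51.5424, keeping 48.4576.
So by rejecting in round 1, the defendant gets 48.4576 next round, worth 0.56 × 48.4576 = 27.136256 now.
Offer 37 ≥ 27.136256, so the defendant accepts.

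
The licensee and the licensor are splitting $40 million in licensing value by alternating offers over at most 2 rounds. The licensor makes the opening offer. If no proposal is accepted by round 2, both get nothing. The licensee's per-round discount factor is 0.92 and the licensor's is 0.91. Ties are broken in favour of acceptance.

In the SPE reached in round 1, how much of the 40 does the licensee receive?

Work backward from the last round.
Round 2 (the licensee proposes): rejection yields 0 for the licensor; the licensee offers 0 and keeps 40.
Round 1 (the licensor proposes): the licensee can get 40 next round, worth 0.92 × 40 = 36.8 now; the licensor offers that and keeps 3.2.

36.8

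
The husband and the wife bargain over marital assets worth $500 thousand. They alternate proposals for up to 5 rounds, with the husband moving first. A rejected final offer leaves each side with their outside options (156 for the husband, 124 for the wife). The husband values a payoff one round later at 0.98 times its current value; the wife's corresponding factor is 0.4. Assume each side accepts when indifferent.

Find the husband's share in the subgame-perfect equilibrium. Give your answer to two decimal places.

475.38

Round 5 (the husband proposes): the wife gets 124 if talks fail, so the husband offers 124 and keeps 376.
Round 4 (the wife proposes): the husband can get 376 next round, worth 0.98 × 376 = 368.48 now. The wife offers 368.48 and keeps 500 − 368.48 = 131.52.
Round 3 (the husband proposes): the wife can get 131.52 next round, worth 0.4 × 131.52 = 52.608 now. The husband offers 52.608 and keeps 500 − 52.608 = 447.392.
Round 2 (the wife proposes): the husband can get 447.392 next round, worth 0.98 × 447.392 = 438.44416 now. The wife offers 438.44416 and keeps 500 − 438.44416 = 61.55584.
Round 1 (the husband proposes): the wife can get 61.55584 next round, worth 0.4 × 61.55584 = 24.622336 now, so the husband offers 24.622336, keeping 475.377664.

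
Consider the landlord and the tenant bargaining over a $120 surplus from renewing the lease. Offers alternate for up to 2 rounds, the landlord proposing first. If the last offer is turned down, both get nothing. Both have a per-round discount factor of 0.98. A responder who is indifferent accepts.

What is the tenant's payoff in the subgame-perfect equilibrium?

By backward induction:
Round 2 (the tenant proposes): the landlord will accept anything ≥ 0, so the tenant offers 0 and keeps 120.
Round 1 (the landlord proposes): the tenant can get 120 next round, worth 0.98 × 120 = 117.6 now, so the landlord offers 117.6, keeping 2.4.

117.6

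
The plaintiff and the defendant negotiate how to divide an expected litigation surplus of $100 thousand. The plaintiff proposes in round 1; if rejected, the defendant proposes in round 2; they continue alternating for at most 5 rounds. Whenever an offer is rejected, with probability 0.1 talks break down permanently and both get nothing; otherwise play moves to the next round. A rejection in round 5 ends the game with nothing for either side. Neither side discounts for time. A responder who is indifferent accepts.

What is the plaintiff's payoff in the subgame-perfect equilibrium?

83.71

By backward induction:
Round 5 (the plaintiff proposes): the defendant will accept anything ≥ 0, so the plaintiff offers 0 and keeps 100.
Round 4 (the defendant proposes): rejecting gives the plaintiff an expected 0.9 × 100 = 90. The defendant offers 90 and keeps 100 − 90 = 10.
Round 3 (the plaintiff proposes): rejecting gives the defendant an expected 0.9 × 10 = 9, so the plaintiff offers 9, keeping 91.
Round 2 (the defendant proposes): rejecting gives the plaintiff an expected 0.9 × 91 = 81.9. The defendant offers 81.9 and keeps 100 − 81.9 = 18.1.
Round 1 (the plaintiff proposes): rejecting gives the defendant an expected 0.9 × 18.1 = 16.29; the plaintiff offers that and keeps 83.71.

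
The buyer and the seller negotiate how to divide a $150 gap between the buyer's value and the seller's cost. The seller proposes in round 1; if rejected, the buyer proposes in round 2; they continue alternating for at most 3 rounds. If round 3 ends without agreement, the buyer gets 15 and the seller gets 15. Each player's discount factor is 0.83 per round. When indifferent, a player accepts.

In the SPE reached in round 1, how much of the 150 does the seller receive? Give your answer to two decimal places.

Work backward from the last round.
Round 3 (the seller proposes): the buyer gets 15 if talks fail, so the seller offers 15 and keeps 135.
Round 2 (the buyer proposes): the seller can get 135 next round, worth 0.83 × 135 = 112.05 now, so the buyer offers 112.05, keeping 37.95.
Round 1 (the seller proposes): the buyer can get 37.95 next round, worth 0.83 × 37.95 = 31.4985 now; the seller offers that and keeps 118.5015.

118.50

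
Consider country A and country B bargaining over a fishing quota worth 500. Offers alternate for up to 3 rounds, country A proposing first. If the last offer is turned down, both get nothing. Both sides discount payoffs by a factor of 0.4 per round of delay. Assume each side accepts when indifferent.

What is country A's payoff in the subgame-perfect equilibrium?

380

By backward induction:
Round 3 (country A proposes): country B will accept anything ≥ 0, so country A offers 0 and keeps 500.
Round 2 (country B proposes): country A can get 500 next round, worth 0.4 × 500 = 200 now, so country B offers 200, keeping 300.
Round 1 (country A proposes): country B can get 300 next round, worth 0.4 × 300 = 120 now. Country A offers 120 and keeps 500 − 120 = 380.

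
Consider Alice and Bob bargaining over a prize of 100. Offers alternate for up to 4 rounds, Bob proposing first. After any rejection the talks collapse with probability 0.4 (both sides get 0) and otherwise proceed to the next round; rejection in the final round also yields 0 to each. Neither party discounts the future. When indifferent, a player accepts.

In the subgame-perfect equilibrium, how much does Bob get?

Round 4 (Alice proposes): rejection yields 0 for Bob; Alice offers 0 and keeps 100.
Round 3 (Bob proposes): rejecting gives Alice an expected 0.6 × 100 = 60; Bob offers that and keeps 40.
Round 2 (Alice proposes): rejecting gives Bob an expected 0.6 × 40 = 24. Alice offers 24 and keeps 100 − 24 = 76.
Round 1 (Bob proposes): rejecting gives Alice an expected 0.6 × 76 = 45.6, so Bob offers 45.6, keeping 54.4.

54.4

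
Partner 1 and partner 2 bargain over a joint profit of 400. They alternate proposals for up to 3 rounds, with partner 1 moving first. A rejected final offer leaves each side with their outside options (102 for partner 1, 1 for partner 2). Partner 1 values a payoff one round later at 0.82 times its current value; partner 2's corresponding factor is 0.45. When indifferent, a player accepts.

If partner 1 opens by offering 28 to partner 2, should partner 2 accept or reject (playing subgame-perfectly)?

Round 3 (partner 1 proposes): partner 2 gets 1 if talks fail, so partner 1 offers 1 and keeps 399.
Round 2 (partner 2 proposes): partner 1 can get 399 next round, worth 0.82 × 399 = 327.18 now. Partner 2 offers 327.18 and keeps 400 − 327.18 = 72.82.
So by rejecting in round 1, partner 2 gets 72.82 next round, worth 0.45 × 72.82 = 32.769 now.
Offer 28 < 32.769, so partner 2 rejects.

Reject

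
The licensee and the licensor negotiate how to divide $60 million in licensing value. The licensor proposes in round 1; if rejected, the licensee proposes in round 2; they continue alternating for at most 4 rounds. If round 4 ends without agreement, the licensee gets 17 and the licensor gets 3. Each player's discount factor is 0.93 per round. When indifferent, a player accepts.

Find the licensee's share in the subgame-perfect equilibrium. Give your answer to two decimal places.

Solve by backward induction from round 4.
Round 4 (the licensee proposes): the licensor gets 3 if talks fail, so the licensee offers 3 and keeps 57.
Round 3 (the licensor proposes): the licensee can get 57 next round, worth 0.93 × 57 = 53.01 now, so the licensor offers 53.01, keeping 6.99.
Round 2 (the licensee proposes): the licensor can get 6.99 next round, worth 0.93 × 6.99 = 6.5007 now; the licensee offers that and keeps 53.4993.
Round 1 (the licensor proposes): the licensee can get 53.4993 next round, worth 0.93 × 53.4993 = 49.754349 now. The licensor offers 49.754349 and keeps 60 − 49.754349 = 10.245651.

49.75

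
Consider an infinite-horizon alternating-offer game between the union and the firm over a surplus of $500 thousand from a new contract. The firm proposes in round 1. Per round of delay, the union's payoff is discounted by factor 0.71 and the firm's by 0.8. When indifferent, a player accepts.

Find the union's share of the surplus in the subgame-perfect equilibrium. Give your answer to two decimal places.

164.35

When the firm proposes, the union accepts any offer worth at least 0.71 times what the union would get by proposing next round; and vice versa.
This gives x = 500 − 0.71y and y = 500 − 0.8x, where x and y are each side's share when it proposes.
Hence (1 − 0.71·0.8)x = 500(1 − 0.71), i.e. 0.432·x = 145.
x ≈ 335.6481; the union's share is 500 − x ≈ 164.3519.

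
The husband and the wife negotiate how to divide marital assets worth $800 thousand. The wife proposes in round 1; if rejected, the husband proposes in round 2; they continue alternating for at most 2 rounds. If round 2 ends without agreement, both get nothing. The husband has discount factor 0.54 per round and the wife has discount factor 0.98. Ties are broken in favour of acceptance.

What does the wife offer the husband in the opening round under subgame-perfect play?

Round 2 (the husband proposes): the wife will accept anything ≥ 0, so the husband offers 0 and keeps 800.
Round 1 (the wife proposes): the husband can get 800 next round, worth 0.54 × 800 = 432 now, so the wife offers 432, keeping 368.

432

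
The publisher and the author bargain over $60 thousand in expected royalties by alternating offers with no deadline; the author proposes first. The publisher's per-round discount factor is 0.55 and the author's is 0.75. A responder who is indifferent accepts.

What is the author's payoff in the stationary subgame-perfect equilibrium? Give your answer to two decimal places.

In a stationary SPE each proposer offers the other exactly their discounted continuation value.
If the author keeps x when proposing and the publisher keeps y when proposing, then x = 60 − 0.55y and y = 60 − 0.75x.
Solving: x = 60(1 − 0.55) / (1 − 0.75·0.55) = 27 / 0.5875 ≈ 45.9574.
The publisher gets 60 − 45.9574 ≈ 14.0426.

45.96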